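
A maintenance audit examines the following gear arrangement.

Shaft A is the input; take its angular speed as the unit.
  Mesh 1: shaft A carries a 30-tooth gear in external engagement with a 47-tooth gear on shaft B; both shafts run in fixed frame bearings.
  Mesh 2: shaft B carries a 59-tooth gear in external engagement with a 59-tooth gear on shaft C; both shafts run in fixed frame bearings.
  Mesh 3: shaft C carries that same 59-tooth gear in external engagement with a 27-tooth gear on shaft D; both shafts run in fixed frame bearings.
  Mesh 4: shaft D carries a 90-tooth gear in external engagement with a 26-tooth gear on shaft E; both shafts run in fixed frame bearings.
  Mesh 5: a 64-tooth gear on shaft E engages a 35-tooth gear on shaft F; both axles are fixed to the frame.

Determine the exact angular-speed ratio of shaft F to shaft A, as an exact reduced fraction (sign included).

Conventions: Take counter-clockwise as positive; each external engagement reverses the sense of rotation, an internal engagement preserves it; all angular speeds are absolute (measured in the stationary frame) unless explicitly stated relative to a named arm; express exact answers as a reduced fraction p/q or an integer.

-37760/4277

class = fixed-axis compound train [5 meshes; 5 ratios multiply, 5 sense flips]
mesh 1 [30T→47T]: running ratio 30/47, sense −
mesh 2 [59T→59T]: running ratio 30/47, sense +
mesh 3 [59T→27T]: running ratio 590/423, sense −
mesh 4 [90T→26T]: running ratio 2950/611, sense +
mesh 5 [64T→35T]: running ratio 37760/4277, sense −
ω_out/ω_in = -37760/4277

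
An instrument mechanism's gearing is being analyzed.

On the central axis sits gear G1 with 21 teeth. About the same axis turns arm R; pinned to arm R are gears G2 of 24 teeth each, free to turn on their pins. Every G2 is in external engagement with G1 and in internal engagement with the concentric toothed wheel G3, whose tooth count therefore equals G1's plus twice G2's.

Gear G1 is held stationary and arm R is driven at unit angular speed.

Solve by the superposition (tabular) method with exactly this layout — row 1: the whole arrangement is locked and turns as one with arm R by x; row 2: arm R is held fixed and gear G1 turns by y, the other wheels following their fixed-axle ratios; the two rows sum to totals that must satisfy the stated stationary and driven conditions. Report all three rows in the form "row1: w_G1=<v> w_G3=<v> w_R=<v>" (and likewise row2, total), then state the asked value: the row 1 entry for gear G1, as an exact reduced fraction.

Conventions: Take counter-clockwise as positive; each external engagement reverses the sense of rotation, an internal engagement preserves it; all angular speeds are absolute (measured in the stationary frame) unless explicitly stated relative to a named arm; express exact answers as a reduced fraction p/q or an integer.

class = planetary set [G3 = 21+2·24 = 69; Willis about the carrier]
row 1 (train locked, turned with arm): all members turn x
row 2 — arm fixed, fixed-axis ratios: sun y, ring −(21/69)·y, arm 0
boundary: total ω_sun = x + y = 0 and total ω_arm = x = 1  ⇒  y = -1, x = 1
row 2 ring = −(21/69)·(-1) = 7/23
totals (row 1 + row 2): sun 1 + (-1) = 0, ring 1 + 7/23 = 30/23, arm 1 + 0 = 1
asked cell (row1, sun) = 1

row1: w_G1=1 w_G3=1 w_R=1
row2: w_G1=-1 w_G3=7/23 w_R=0
total: w_G1=0 w_G3=30/23 w_R=1
asked value: 1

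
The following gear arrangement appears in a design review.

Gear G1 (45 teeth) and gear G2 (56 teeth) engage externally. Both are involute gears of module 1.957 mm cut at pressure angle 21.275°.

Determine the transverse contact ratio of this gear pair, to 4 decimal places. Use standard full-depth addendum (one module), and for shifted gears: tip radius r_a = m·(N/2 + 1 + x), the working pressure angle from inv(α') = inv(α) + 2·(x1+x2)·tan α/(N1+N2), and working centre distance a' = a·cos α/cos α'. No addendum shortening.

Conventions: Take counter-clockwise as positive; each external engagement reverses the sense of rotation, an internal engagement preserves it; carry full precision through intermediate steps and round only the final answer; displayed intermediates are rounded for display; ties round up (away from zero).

1.6901

single-mesh involute tooth geometry (45T engaging 56T at module 1.957)
base radii: r_b1 = 41.031669, r_b2 = 51.061633
tip radii: r_a1 = 45.989500, r_a2 = 56.753000
no profile shift: α' = α, a' = a
action lengths: √(r_a1²−r_b1²) = 20.771043, √(r_a2²−r_b2²) = 24.771207
base pitch p_b = π·m·cos α = 5.729102
CR = (20.771043 + 24.771207 − 98.828500·sin 21.27500°)/5.729102 = 1.690118
contact ratio ≈ 1.6901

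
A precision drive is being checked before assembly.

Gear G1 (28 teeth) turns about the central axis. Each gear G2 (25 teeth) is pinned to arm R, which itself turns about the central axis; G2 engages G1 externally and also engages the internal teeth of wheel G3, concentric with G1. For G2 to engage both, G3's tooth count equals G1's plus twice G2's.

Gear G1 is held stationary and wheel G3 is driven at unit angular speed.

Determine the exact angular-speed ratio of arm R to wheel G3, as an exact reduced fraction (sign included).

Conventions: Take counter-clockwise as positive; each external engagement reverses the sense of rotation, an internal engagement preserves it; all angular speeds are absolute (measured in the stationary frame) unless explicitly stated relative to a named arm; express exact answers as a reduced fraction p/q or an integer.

39/53

planetary set (28T centre, 25T on arm, 78T internal) — Willis relation
ring teeth: 28 + 2·25 = 78
28(ω_sun−ω_arm) = −78(ω_ring−ω_arm),  ω_sun = 0, ω_ring = 1
28(0−ω_arm) = −78(1−ω_arm)  ⇒  106·ω_arm = 78  ⇒  ω_arm = 39/53
ω_out/ω_in = 39/53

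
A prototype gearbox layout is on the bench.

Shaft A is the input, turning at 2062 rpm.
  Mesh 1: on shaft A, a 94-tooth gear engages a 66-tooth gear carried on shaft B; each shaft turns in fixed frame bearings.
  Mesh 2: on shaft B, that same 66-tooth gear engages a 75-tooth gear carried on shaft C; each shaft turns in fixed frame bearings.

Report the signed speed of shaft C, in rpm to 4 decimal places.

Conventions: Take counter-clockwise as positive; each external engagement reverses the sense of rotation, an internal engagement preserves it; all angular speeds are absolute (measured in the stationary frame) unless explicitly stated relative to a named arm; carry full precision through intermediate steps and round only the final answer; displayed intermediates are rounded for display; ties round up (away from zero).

+2584.3733 rpm

class = fixed-axis compound train [2 meshes; 2 ratios multiply, 2 sense flips]
mesh 1 [94T→66T]: ω = 2062.0000×94/66 = 2936.7879 rpm, sense flips to −
mesh 2 [66T→75T]: ω = 2936.7879×66/75 = 2584.3733 rpm, sense flips to +
signed output speed = +2584.3733 rpm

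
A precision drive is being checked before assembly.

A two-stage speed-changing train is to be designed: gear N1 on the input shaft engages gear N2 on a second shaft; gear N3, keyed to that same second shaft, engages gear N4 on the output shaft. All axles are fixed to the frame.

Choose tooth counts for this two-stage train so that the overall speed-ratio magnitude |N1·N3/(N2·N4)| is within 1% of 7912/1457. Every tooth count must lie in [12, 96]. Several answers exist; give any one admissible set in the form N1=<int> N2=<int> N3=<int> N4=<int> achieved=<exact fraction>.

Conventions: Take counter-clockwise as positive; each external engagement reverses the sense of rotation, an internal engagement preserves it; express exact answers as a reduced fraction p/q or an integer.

N1=86 N2=31 N3=92 N4=47 achieved=7912/1457

topology: fixed-axis compound train — 2 stages, target 7912/1457
target = 7912/1457 in lowest terms: an exact hit needs N1·N3 = k·7912 and N2·N4 = k·1457 for one integer k, every count in [12, 96]; additionally prefer no 1:1 stage (N1 ≠ N2, N3 ≠ N4)
k = 1: N1·N3 = 7912 = 86·92, N2·N4 = 1457 = 31·47
achieved = 86·92/(31·47) = 7912/1457; |achieved − target| = 0 ≤ 1978/36425 ✓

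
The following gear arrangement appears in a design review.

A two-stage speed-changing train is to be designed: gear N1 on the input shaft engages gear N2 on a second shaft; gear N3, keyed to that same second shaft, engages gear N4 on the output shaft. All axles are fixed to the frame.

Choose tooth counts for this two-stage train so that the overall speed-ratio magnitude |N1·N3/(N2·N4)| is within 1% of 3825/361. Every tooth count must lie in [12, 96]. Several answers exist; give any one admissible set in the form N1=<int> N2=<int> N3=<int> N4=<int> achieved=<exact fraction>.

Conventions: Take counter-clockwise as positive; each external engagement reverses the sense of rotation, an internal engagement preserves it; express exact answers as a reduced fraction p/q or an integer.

N1=45 N2=19 N3=85 N4=19 achieved=3825/361

topology: fixed-axis compound train — 2 stages, target 3825/361
target = 3825/361 in lowest terms: an exact hit needs N1·N3 = k·3825 and N2·N4 = k·361 for one integer k, every count in [12, 96]; additionally prefer no 1:1 stage (N1 ≠ N2, N3 ≠ N4)
k = 1: N1·N3 = 3825 = 45·85, N2·N4 = 361 = 19·19
achieved = 45·85/(19·19) = 3825/361; |achieved − target| = 0 ≤ 153/1444 ✓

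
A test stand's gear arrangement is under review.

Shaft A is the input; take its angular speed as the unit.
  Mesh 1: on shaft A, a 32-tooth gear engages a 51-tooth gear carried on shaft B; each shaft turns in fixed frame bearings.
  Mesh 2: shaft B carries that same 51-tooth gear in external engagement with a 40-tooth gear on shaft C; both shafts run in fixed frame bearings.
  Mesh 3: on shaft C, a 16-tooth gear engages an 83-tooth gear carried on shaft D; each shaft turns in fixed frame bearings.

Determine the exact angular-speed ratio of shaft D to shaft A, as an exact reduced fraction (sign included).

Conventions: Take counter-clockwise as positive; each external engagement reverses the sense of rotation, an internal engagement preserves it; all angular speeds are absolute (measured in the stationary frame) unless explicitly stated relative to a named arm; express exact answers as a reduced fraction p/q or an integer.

class = fixed-axis compound train [3 meshes; 3 ratios multiply, 3 sense flips]
mesh 1 [32T→51T]: running ratio 32/51, sense −
mesh 2 [51T→40T]: running ratio 4/5, sense +
mesh 3 [16T→83T]: running ratio 64/415, sense −
ω_out/ω_in = -64/415

-64/415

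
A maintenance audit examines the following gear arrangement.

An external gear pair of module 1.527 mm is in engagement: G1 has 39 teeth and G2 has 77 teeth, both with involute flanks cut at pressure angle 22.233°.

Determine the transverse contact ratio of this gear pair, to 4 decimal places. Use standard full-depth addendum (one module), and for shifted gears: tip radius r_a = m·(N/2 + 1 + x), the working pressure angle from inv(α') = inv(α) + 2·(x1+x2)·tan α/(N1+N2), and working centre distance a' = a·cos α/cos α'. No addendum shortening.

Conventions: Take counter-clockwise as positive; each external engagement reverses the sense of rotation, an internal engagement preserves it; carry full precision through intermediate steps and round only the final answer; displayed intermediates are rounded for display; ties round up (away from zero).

single-mesh involute tooth geometry (39T engaging 77T at module 1.527)
base radii: r_b1 = 27.562701, r_b2 = 54.418666
tip radii: r_a1 = 31.303500, r_a2 = 60.316500
no profile shift: α' = α, a' = a
action lengths: √(r_a1²−r_b1²) = 14.839361, √(r_a2²−r_b2²) = 26.013246
base pitch p_b = π·m·cos α = 4.440553
CR = (14.839361 + 26.013246 − 88.566000·sin 22.23300°)/4.440553 = 1.653293
contact ratio ≈ 1.6533

1.6533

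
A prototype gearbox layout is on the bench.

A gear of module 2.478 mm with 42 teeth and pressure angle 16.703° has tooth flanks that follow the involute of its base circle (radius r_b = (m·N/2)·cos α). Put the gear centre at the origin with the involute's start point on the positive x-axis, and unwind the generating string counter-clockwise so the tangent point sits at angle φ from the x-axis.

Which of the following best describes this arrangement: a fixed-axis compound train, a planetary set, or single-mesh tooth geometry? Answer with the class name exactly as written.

single-mesh tooth geometry

recognized (one wheel, involute flank): single-mesh tooth geometry, m = 2.478, N = 42
classification: single-mesh tooth geometry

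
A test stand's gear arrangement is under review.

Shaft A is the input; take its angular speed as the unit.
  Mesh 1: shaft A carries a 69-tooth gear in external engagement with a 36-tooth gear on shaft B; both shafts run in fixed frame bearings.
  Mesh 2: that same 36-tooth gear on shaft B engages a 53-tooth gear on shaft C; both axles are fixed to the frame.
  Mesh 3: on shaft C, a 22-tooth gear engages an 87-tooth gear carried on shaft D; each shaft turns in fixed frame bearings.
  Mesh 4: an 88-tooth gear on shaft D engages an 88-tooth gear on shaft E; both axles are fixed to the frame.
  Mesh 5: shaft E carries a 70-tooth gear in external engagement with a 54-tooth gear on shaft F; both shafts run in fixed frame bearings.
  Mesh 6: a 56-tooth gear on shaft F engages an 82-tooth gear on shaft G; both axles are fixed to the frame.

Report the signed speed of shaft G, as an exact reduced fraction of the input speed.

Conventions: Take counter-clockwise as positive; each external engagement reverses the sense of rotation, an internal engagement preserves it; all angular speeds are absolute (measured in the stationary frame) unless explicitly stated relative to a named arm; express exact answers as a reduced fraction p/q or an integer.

495880/1701459

6-mesh fixed-axis compound train (all bearings frame-fixed)
mesh 1 [69T→36T]: |ω|/ω_in = 1×69/36 = 23/12, sense flips to −
mesh 2 [36T→53T]: |ω|/ω_in = (23/12)×36/53 = 69/53, sense flips to +
mesh 3 [22T→87T]: |ω|/ω_in = (69/53)×22/87 = 506/1537, sense flips to −
mesh 4 [88T→88T]: |ω|/ω_in = (506/1537)×88/88 = 506/1537, sense flips to +
mesh 5 [70T→54T]: |ω|/ω_in = (506/1537)×70/54 = 17710/41499, sense flips to −
mesh 6 [56T→82T]: |ω|/ω_in = (17710/41499)×56/82 = 495880/1701459, sense flips to +
signed output speed (× input speed) = 495880/1701459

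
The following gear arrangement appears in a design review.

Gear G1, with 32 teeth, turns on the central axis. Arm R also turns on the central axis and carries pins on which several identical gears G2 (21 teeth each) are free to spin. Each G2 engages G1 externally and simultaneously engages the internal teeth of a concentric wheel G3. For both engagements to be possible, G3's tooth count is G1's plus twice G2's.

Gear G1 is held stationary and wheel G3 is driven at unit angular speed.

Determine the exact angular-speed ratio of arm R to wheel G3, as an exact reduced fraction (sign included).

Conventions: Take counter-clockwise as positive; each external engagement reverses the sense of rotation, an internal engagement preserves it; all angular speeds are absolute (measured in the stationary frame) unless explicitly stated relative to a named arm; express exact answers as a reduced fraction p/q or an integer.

planetary set (32T centre, 21T on arm, 74T internal) — Willis relation
ring teeth: 32 + 2·21 = 74
32(ω_sun−ω_arm) = −74(ω_ring−ω_arm),  ω_sun = 0, ω_ring = 1
32(0−ω_arm) = −74(1−ω_arm)  ⇒  106·ω_arm = 74  ⇒  ω_arm = 37/53
ω_out/ω_in = 37/53

37/53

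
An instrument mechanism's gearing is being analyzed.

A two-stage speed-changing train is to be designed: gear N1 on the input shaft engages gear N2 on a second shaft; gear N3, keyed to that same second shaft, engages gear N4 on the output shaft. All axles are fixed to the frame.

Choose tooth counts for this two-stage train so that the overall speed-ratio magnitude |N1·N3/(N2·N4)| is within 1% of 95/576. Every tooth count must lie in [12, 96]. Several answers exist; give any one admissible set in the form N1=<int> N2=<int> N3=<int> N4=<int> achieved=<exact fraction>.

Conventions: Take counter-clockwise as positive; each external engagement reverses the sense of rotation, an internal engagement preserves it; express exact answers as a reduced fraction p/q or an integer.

class = fixed-axis compound train [2-stage, 95/576 wanted]
target = 95/576 in lowest terms: an exact hit needs N1·N3 = k·95 and N2·N4 = k·576 for one integer k, every count in [12, 96]; additionally prefer no 1:1 stage (N1 ≠ N2, N3 ≠ N4)
k = 1…2: no 1:1-free in-range split of k·95 and k·576 into factor pairs; take k = 3
k = 3: N1·N3 = 285 = 15·19, N2·N4 = 1728 = 18·96
achieved = 15·19/(18·96) = 95/576; |achieved − target| = 0 ≤ 19/11520 ✓

N1=15 N2=18 N3=19 N4=96 achieved=95/576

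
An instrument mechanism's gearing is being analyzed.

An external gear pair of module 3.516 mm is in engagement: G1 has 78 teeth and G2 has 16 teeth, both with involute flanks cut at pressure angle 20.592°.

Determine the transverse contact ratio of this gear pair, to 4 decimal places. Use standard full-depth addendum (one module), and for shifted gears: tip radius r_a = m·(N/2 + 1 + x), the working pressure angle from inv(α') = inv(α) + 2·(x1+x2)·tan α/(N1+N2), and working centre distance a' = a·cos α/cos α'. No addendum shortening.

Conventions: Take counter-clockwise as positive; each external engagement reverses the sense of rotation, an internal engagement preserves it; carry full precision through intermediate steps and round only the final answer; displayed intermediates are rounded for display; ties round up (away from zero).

1.6342

recognized (one external pair, fixed centres): single-mesh tooth geometry, m = 3.516, N1 = 78, N2 = 16
base radii: r_b1 = 128.362963, r_b2 = 26.330864
tip radii: r_a1 = 140.640000, r_a2 = 31.644000
no profile shift: α' = α, a' = a
action lengths: √(r_a1²−r_b1²) = 57.467898, √(r_a2²−r_b2²) = 17.550736
base pitch p_b = π·m·cos α = 10.340106
CR = (57.467898 + 17.550736 − 165.252000·sin 20.59200°)/10.340106 = 1.634190
contact ratio ≈ 1.6342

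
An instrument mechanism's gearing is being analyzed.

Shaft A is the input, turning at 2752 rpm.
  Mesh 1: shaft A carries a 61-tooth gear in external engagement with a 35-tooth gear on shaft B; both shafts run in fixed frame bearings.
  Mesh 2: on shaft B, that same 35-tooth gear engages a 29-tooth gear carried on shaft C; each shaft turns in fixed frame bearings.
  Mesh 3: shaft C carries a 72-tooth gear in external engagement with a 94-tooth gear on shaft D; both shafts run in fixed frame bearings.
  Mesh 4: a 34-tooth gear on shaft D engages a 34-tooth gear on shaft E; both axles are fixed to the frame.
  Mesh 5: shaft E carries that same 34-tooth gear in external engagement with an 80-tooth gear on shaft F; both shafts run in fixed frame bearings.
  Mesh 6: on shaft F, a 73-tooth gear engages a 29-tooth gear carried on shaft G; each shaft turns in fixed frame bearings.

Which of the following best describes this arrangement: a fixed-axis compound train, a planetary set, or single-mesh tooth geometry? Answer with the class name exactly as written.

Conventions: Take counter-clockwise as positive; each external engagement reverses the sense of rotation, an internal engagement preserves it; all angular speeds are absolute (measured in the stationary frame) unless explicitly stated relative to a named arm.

fixed-axis compound train

6-mesh fixed-axis compound train (all bearings frame-fixed)
classification: fixed-axis compound train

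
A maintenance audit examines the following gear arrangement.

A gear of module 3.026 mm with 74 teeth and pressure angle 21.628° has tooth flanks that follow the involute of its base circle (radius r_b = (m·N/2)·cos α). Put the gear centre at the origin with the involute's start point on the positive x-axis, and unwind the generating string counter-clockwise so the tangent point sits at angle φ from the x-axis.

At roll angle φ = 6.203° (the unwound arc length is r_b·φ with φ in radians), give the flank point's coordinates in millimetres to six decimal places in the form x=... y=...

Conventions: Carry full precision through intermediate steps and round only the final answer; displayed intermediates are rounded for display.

single-mesh involute tooth geometry (74T wheel at module 3.026)
pitch radius r_p = m·N/2 = 3.026·74/2 = 111.962000
base radius r_b = r_p·cos α = 111.962000·cos 21.628° = 104.079481
roll angle φ = 6.203° = 0.10826277 rad
x = r_b·(cos φ + φ·sin φ) = 104.687643
y = r_b·(sin φ − φ·cos φ) = 0.043972

x=104.687643 y=0.043972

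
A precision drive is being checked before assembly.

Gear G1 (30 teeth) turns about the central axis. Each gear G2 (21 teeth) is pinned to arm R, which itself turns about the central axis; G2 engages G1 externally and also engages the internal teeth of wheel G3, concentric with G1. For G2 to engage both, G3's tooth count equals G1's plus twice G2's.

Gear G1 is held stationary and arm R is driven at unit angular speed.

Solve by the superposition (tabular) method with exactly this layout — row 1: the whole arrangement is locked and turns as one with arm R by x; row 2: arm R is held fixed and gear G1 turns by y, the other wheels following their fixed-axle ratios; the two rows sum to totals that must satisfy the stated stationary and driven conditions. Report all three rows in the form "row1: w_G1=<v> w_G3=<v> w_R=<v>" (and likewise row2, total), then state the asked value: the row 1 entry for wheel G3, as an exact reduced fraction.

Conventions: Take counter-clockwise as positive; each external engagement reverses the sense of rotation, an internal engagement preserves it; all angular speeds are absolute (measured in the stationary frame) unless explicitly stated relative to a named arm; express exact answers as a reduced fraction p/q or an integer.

planetary set (30T centre, 21T on arm, 72T internal) — Willis relation
row 1: whole set turns with the arm by x
row 2 — arm fixed, fixed-axis ratios: sun y, ring −(30/72)·y, arm 0
boundary: total ω_sun = x + y = 0 and total ω_arm = x = 1  ⇒  y = -1, x = 1
row 2 ring = −(30/72)·(-1) = 5/12
totals (row 1 + row 2): sun 1 + (-1) = 0, ring 1 + 5/12 = 17/12, arm 1 + 0 = 1
asked cell (row1, ring) = 1

row1: w_G1=1 w_G3=1 w_R=1
row2: w_G1=-1 w_G3=5/12 w_R=0
total: w_G1=0 w_G3=17/12 w_R=1
asked value: 1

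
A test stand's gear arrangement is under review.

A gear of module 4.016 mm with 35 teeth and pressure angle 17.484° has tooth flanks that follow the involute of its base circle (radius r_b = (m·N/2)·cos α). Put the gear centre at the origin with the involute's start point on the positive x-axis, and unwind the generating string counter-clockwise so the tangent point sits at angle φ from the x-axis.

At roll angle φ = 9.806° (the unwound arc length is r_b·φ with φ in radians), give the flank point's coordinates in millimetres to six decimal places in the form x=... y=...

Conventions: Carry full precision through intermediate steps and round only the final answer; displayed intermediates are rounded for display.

x=68.007692 y=0.111687

single-mesh involute tooth geometry (35T wheel at module 4.016)
pitch radius r_p = m·N/2 = 4.016·35/2 = 70.280000
base radius r_b = r_p·cos α = 70.280000·cos 17.484° = 67.033126
roll angle φ = 9.806° = 0.17114699 rad
x = r_b·(cos φ + φ·sin φ) = 68.007692
y = r_b·(sin φ − φ·cos φ) = 0.111687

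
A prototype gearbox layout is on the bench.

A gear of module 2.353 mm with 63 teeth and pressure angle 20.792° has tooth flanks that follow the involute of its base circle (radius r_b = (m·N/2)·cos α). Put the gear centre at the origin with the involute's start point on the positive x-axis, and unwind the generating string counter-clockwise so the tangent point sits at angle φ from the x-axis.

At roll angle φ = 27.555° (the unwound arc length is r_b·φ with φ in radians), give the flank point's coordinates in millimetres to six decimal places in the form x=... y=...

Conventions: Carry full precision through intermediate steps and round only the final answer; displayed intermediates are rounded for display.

x=76.848363 y=2.510268

single-mesh involute tooth geometry (63T wheel at module 2.353)
pitch radius r_p = m·N/2 = 2.353·63/2 = 74.119500
base radius r_b = r_p·cos α = 74.119500·cos 20.792° = 69.292486
roll angle φ = 27.555° = 0.48092548 rad
x = r_b·(cos φ + φ·sin φ) = 76.848363
y = r_b·(sin φ − φ·cos φ) = 2.510268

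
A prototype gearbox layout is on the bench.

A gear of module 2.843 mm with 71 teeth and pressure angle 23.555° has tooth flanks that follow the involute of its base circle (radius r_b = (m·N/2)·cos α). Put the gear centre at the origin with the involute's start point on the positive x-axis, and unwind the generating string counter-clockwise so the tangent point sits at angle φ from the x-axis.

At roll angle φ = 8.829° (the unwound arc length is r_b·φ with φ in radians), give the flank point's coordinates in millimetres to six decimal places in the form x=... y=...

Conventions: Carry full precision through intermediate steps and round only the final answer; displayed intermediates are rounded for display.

class = single-mesh tooth geometry [base-circle involute, m = 2.843, 71T]
pitch radius r_p = m·N/2 = 2.843·71/2 = 100.926500
base radius r_b = r_p·cos α = 100.926500·cos 23.555° = 92.516989
roll angle φ = 8.829° = 0.15409512 rad
x = r_b·(cos φ + φ·sin φ) = 93.608899
y = r_b·(sin φ − φ·cos φ) = 0.112573

x=93.608899 y=0.112573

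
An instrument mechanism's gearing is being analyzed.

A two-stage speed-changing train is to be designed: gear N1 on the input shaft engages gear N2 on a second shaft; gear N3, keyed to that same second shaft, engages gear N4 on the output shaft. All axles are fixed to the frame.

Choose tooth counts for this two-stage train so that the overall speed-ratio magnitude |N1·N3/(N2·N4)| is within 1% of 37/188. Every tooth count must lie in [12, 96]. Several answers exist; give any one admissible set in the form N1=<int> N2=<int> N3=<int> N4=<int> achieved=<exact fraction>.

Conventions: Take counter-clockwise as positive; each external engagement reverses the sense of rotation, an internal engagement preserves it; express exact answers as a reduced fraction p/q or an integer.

N1=12 N2=24 N3=37 N4=94 achieved=37/188

class = fixed-axis compound train [2-stage, 37/188 wanted]
target = 37/188 in lowest terms: an exact hit needs N1·N3 = k·37 and N2·N4 = k·188 for one integer k, every count in [12, 96]; additionally prefer no 1:1 stage (N1 ≠ N2, N3 ≠ N4)
k = 1…11: no 1:1-free in-range split of k·37 and k·188 into factor pairs; take k = 12
k = 12: N1·N3 = 444 = 12·37, N2·N4 = 2256 = 24·94
achieved = 12·37/(24·94) = 37/188; |achieved − target| = 0 ≤ 37/18800 ✓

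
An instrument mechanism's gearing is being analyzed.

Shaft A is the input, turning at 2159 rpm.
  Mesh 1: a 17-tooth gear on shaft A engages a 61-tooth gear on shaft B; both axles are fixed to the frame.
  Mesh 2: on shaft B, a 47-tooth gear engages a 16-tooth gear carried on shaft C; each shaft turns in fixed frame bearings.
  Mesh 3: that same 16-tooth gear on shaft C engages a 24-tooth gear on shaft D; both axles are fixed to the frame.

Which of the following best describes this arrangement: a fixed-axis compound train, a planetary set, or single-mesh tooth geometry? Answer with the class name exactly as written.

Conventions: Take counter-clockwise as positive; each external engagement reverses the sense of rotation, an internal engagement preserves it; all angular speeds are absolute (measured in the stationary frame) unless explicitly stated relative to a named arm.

fixed-axis compound train

class = fixed-axis compound train [3 meshes; 3 ratios multiply, 3 sense flips]
classification: fixed-axis compound train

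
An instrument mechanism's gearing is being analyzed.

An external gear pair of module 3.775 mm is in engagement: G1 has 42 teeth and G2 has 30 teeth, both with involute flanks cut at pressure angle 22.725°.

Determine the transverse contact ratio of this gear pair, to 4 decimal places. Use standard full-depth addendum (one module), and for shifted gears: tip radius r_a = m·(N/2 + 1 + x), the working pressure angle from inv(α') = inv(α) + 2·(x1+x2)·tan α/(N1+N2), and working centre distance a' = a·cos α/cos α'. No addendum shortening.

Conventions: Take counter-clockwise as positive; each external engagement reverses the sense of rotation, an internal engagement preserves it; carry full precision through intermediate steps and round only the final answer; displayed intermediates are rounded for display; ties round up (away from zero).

class = single-mesh tooth geometry [involute pair 42T × 30T, m = 3.775]
base radii: r_b1 = 73.120851, r_b2 = 52.229180
tip radii: r_a1 = 83.050000, r_a2 = 60.400000
no profile shift: α' = α, a' = a
action lengths: √(r_a1²−r_b1²) = 39.378212, √(r_a2²−r_b2²) = 30.335998
base pitch p_b = π·m·cos α = 10.938854
CR = (39.378212 + 30.335998 − 135.900000·sin 22.72500°)/10.938854 = 1.573737
contact ratio ≈ 1.5737

1.5737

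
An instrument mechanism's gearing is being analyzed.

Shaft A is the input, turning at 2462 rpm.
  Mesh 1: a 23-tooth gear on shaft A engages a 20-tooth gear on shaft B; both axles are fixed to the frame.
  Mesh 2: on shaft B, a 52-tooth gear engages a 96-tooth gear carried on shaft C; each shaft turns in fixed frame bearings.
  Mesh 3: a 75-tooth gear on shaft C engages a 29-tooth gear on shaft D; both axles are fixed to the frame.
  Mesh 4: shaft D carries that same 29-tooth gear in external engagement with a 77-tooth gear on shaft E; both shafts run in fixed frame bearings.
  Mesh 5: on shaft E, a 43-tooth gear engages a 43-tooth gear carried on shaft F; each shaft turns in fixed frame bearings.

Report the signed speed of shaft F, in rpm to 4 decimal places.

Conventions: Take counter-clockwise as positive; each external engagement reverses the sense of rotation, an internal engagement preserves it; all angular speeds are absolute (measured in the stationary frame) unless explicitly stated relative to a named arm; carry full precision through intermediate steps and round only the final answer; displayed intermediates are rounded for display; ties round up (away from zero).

-1493.7865 rpm

5-mesh fixed-axis compound train (all bearings frame-fixed)
mesh 1 [23T→20T]: ω = 2462.0000×23/20 = 2831.3000 rpm, sense flips to −
mesh 2 [52T→96T]: ω = 2831.3000×52/96 = 1533.6208 rpm, sense flips to +
mesh 3 [75T→29T]: ω = 1533.6208×75/29 = 3966.2608 rpm, sense flips to −
mesh 4 [29T→77T]: ω = 3966.2608×29/77 = 1493.7865 rpm, sense flips to +
mesh 5 [43T→43T]: ω = 1493.7865×43/43 = 1493.7865 rpm, sense flips to −
signed output speed = -1493.7865 rpm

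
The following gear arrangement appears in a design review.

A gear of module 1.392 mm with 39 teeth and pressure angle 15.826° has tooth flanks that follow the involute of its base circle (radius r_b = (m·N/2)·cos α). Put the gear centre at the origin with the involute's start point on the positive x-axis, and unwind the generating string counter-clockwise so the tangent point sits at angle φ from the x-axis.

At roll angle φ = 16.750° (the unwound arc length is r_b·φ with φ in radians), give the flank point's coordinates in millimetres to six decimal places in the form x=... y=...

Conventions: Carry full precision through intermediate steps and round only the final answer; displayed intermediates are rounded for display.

x=27.207311 y=0.215641

single-mesh involute tooth geometry (39T wheel at module 1.392)
pitch radius r_p = m·N/2 = 1.392·39/2 = 27.144000
base radius r_b = r_p·cos α = 27.144000·cos 15.826° = 26.115089
roll angle φ = 16.750° = 0.29234265 rad
x = r_b·(cos φ + φ·sin φ) = 27.207311
y = r_b·(sin φ − φ·cos φ) = 0.215641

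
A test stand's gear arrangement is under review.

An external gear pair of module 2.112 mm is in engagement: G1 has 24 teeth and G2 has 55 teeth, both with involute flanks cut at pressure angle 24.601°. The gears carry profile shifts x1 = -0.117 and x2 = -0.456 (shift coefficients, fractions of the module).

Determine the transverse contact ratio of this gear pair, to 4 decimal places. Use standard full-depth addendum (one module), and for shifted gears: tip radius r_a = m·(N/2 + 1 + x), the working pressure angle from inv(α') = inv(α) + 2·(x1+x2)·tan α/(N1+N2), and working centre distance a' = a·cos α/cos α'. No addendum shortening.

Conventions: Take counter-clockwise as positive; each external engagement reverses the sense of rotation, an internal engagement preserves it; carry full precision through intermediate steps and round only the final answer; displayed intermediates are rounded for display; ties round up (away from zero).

topology: single-mesh involute geometry — m = 2.112, 24T/55T pair
base radii: r_b1 = 23.043496, r_b2 = 52.808011
tip radii: r_a1 = 27.208896, r_a2 = 59.228928
inv(α') = inv(24.601°) + 2·(-0.117-0.456)·tan α/(24+55) = 0.02184659  ⇒  α' = 22.61030°
a' = a·cos α / cos α' = 83.4240·cos 24.601°/cos 22.61030° = 82.166753
action lengths: √(r_a1²−r_b1²) = 14.467941, √(r_a2²−r_b2²) = 26.821258
base pitch p_b = π·m·cos α = 6.032773
CR = (14.467941 + 26.821258 − 82.166753·sin 22.61030°)/6.032773 = 1.607761
contact ratio ≈ 1.6078

1.6078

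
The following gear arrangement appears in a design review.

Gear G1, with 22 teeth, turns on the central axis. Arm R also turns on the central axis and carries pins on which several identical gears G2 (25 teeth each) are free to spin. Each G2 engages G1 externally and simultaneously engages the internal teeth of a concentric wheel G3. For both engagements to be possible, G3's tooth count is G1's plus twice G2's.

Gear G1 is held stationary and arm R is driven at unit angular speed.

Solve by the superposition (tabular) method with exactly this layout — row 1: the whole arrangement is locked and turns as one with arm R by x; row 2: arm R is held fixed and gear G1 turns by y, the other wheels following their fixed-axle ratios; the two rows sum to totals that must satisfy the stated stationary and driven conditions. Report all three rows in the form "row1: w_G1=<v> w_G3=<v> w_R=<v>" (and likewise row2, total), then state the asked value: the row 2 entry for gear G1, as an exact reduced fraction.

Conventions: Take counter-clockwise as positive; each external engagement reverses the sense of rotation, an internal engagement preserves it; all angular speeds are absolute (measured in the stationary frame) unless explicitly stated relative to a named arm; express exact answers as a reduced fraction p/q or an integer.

planetary set (22T centre, 25T on arm, 72T internal) — Willis relation
row 1: whole set turns with the arm by x
row 2: sun turns y, ring = −(22/72)·y, arm 0
boundary: total ω_sun = x + y = 0 and total ω_arm = x = 1  ⇒  y = -1, x = 1
row 2 ring = −(22/72)·(-1) = 11/36
totals (row 1 + row 2): sun 1 + (-1) = 0, ring 1 + 11/36 = 47/36, arm 1 + 0 = 1
asked cell (row2, sun) = -1

row1: w_G1=1 w_G3=1 w_R=1
row2: w_G1=-1 w_G3=11/36 w_R=0
total: w_G1=0 w_G3=47/36 w_R=1
asked value: -1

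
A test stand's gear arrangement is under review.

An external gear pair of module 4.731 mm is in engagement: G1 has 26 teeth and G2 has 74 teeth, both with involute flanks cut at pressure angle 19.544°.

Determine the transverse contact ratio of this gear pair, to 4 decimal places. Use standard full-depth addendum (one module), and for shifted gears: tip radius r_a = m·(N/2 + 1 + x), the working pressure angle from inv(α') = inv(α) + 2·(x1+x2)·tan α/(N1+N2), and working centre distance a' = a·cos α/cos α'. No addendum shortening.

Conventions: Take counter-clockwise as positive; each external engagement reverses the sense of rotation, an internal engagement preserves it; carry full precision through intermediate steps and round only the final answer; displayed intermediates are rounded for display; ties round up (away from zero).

single-mesh involute tooth geometry (26T engaging 74T at module 4.731)
base radii: r_b1 = 57.959497, r_b2 = 164.961644
tip radii: r_a1 = 66.234000, r_a2 = 179.778000
no profile shift: α' = α, a' = a
action lengths: √(r_a1²−r_b1²) = 32.056817, √(r_a2²−r_b2²) = 71.468772
base pitch p_b = π·m·cos α = 14.006548
CR = (32.056817 + 71.468772 − 236.550000·sin 19.54400°)/14.006548 = 1.741497
contact ratio ≈ 1.7415

1.7415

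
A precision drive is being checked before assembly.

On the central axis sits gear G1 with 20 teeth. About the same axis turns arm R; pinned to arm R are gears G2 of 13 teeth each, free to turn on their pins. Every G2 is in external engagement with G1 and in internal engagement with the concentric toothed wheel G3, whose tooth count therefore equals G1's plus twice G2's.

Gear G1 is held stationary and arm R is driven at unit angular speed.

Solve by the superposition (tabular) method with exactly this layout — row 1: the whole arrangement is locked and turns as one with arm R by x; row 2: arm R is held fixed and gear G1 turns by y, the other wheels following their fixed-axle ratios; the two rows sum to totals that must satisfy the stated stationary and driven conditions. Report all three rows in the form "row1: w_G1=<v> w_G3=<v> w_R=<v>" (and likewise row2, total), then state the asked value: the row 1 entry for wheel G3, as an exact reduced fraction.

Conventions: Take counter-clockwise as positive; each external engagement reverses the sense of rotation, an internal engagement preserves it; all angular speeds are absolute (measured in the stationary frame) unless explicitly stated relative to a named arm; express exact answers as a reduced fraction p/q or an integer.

recognized (axles ride arm R): planetary set, 20/13/46 teeth
row 1 — lock + rotate with arm: ω_sun = ω_ring = ω_arm = x
row 2 — arm fixed, fixed-axis ratios: sun y, ring −(20/46)·y, arm 0
boundary: total ω_sun = x + y = 0 and total ω_arm = x = 1  ⇒  y = -1, x = 1
row 2 ring = −(20/46)·(-1) = 10/23
totals (row 1 + row 2): sun 1 + (-1) = 0, ring 1 + 10/23 = 33/23, arm 1 + 0 = 1
asked cell (row1, ring) = 1

row1: w_G1=1 w_G3=1 w_R=1
row2: w_G1=-1 w_G3=10/23 w_R=0
total: w_G1=0 w_G3=33/23 w_R=1
asked value: 1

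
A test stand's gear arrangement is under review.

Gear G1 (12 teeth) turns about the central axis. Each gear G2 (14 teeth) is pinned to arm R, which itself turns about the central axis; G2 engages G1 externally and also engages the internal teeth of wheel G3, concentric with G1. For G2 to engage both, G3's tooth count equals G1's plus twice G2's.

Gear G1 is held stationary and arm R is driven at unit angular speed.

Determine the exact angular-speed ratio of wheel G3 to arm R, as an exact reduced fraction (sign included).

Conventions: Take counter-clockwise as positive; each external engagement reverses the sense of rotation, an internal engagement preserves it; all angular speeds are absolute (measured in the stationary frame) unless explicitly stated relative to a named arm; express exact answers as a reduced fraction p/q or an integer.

class = planetary set [G3 = 12+2·14 = 40; Willis about the carrier]
ring teeth: 12 + 2·14 = 40
12(ω_sun−ω_arm) = −40(ω_ring−ω_arm),  ω_sun = 0, ω_arm = 1
ω_ring = 1 − (12/40)(0−1) = 13/10
ω_out/ω_in = 13/10

13/10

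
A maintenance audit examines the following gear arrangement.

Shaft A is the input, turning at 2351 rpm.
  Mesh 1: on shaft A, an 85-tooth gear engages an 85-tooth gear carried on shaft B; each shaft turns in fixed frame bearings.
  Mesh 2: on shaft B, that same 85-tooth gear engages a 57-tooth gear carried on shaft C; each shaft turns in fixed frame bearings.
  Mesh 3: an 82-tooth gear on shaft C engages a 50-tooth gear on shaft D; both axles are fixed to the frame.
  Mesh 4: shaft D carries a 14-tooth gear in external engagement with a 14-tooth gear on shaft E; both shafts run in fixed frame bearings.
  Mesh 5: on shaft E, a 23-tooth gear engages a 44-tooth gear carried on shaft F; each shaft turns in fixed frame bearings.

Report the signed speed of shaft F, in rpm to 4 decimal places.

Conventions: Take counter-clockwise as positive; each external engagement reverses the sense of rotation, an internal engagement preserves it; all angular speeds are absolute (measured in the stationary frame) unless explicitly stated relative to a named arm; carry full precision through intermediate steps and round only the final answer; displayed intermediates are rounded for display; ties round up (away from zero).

-3005.4929 rpm

topology: fixed-axis compound train — 5 meshes, A→F
mesh 1 [85T→85T]: ω = 2351.0000×85/85 = 2351.0000 rpm, sense flips to −
mesh 2 [85T→57T]: ω = 2351.0000×85/57 = 3505.8772 rpm, sense flips to +
mesh 3 [82T→50T]: ω = 3505.8772×82/50 = 5749.6386 rpm, sense flips to −
mesh 4 [14T→14T]: ω = 5749.6386×14/14 = 5749.6386 rpm, sense flips to +
mesh 5 [23T→44T]: ω = 5749.6386×23/44 = 3005.4929 rpm, sense flips to −
signed output speed = -3005.4929 rpm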